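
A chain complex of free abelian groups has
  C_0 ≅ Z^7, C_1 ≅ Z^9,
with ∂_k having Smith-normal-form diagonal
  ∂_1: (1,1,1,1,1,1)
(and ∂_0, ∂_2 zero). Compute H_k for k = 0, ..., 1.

H_0: b_0 = 7 − 0 − 6 = 1; torsion from ∂_1 factors > 1: none. So H_0 = Z.
H_1: b_1 = 9 − 6 − 0 = 3; torsion from ∂_2 factors > 1: none. So H_1 = Z^3.

H_0 = Z,  H_1 = Z^3.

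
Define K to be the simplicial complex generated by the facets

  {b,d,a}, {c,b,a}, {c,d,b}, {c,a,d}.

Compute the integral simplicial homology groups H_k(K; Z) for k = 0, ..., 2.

H_0 = Z,  H_1 = 0,  H_2 = Z.

Order the vertices as a < b < c < d. Listing each simplex with vertices in this order, K has dimension 2 with simplices:

  0-simplices (4): a, b, c, d
  1-simplices (6): ab, ac, ad, bc, bd, cd
  2-simplices (4): abc, abd, acd, bcd

giving chain groups C_0 ≅ Z^4, C_1 ≅ Z^6, C_2 ≅ Z^4.

Boundary ∂_1: C_1 → C_0 sends each edge [p,q] (with p < q) to q − p. For instance
  ∂bd = d − b.
This gives a 4×6 integer matrix of rank 3; reducing to Smith normal form yields diagonal entries (1,1,1).

Boundary ∂_2: C_2 → C_1 acts by ∂[p,q,r] = [q,r] − [p,r] + [p,q]. For instance
  ∂bcd = cd − bd + bc,
  ∂acd = cd − ad + ac.
As a 6×4 matrix over Z this has rank 3, with invariant factors (1,1,1).

Now H_k = ker ∂_k / im ∂_{k+1}, so:

  H_0: rank C_0 − rank ∂_1 = 4 − 3 = 1, and the invariant factors of ∂_1 are all 1, so H_0 ≅ Z.
  H_1: rank ker ∂_1 − rank ∂_2 = (6 − 3) − 3 = 0, and the invariant factors of ∂_2 are all 1, so H_1 ≅ 0.
  H_2: rank ker ∂_2 − rank ∂_3 = (4 − 3) − 0 = 1, and there is no ∂_3, so H_2 ≅ Z.

As a check, the Euler characteristic is 4 − 6 + 4 = 2, which agrees with 1 − 0 + 1 = 2.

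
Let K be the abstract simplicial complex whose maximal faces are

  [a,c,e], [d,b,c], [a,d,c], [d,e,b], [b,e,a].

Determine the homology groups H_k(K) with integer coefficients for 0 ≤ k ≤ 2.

Order the vertices as a < b < c < d < e. Listing each simplex with vertices in this order, K has dimension 2 with simplices:

  0-simplices (5): a, b, c, d, e
  1-simplices (10): ab, ac, ad, ae, bc, bd, be, cd, ce, de
  2-simplices (5): abe, acd, ace, bcd, bde

so the chain groups are C_0 ≅ Z^5, C_1 ≅ Z^10, C_2 ≅ Z^5.

The boundary map ∂_1: C_1 → C_0 sends each edge [p,q] (with p < q) to q − p.
The 5×10 boundary matrix has rank 4 and Smith normal form diag(1,1,1,1).

∂_2: C_2 → C_1 acts by ∂[p,q,r] = [q,r] − [p,r] + [p,q]. For instance
  ∂bde = de − be + bd,
  ∂acd = cd − ad + ac.
As a 10×5 matrix over Z this has rank 5, with invariant factors (1,1,1,1,1).

From H_k ≅ ker(∂_k) / im(∂_{k+1}) we obtain:

  H_0: rank C_0 − rank ∂_1 = 5 − 4 = 1, and the invariant factors of ∂_1 are all 1, so H_0 = Z.
  H_1: rank ker ∂_1 − rank ∂_2 = (10 − 4) − 5 = 1, and the invariant factors of ∂_2 are all 1, so H_1 = Z.
  H_2: rank ker ∂_2 − rank ∂_3 = (5 − 5) − 0 = 0, and there is no ∂_3, so H_2 = 0.

As a check, the Euler characteristic is 5 − 10 + 5 = 0, which agrees with 1 − 1 + 0 = 0.

H_0 ≅ Z,  H_1 ≅ Z,  H_2 = 0.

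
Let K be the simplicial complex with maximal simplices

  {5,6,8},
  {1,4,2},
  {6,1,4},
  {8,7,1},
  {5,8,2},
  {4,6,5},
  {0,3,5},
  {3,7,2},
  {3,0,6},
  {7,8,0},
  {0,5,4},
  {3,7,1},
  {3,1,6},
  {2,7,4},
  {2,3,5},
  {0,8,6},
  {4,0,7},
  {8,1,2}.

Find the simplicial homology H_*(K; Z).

We work with the vertex ordering 0 < 1 < 2 < 3 < 4 < 5 < 6 < 7 < 8. The simplices of K, each written with vertices in increasing order, are:

  0-simplices (9): [0], [1], [2], [3], [4], [5], [6], [7], [8]
  1-simplices (27): (27 of them)
  2-simplices (18): [0,3,5], [0,3,6], [0,4,5], [0,4,7], [0,6,8], [0,7,8], [1,2,4], [1,2,8], [1,3,6], [1,3,7], [1,4,6], [1,7,8], [2,3,5], [2,3,7], [2,4,7], [2,5,8], [4,5,6], [5,6,8]

Hence C_0 ≅ Z^9, C_1 ≅ Z^27, C_2 ≅ Z^18.

∂_1: C_1 → C_0 sends each edge [p,q] (with p < q) to q − p. For instance
  ∂[7,8] = [8] − [7].
As a 9×27 matrix over Z this has rank 8, with invariant factors (1,1,1,1,1,1,1,1).

Boundary ∂_2: C_2 → C_1 acts by ∂[p,q,r] = [q,r] − [p,r] + [p,q]. For instance
  ∂[0,6,8] = [6,8] − [0,8] + [0,6],
  ∂[4,5,6] = [5,6] − [4,6] + [4,5].
The resulting 27×18 matrix has rank 18, and its Smith normal form has invariant factors (1,1,1,1,1,1,1,1,1,1,1,1,1,1,1,1,1,2).

Computing H_k = (kernel of ∂_k) / (image of ∂_{k+1}):

  H_0: rank C_0 − rank ∂_1 = 9 − 8 = 1, and the invariant factors of ∂_1 are all 1, so H_0 ≅ Z.
  H_1: rank ker ∂_1 − rank ∂_2 = (27 − 8) − 18 = 1, and ∂_2 has invariant factor 2 > 1, so H_1 ≅ Z ⊕ Z/2.
  H_2: rank ker ∂_2 − rank ∂_3 = (18 − 18) − 0 = 0, and there is no ∂_3, so H_2 ≅ 0.

As a check, the Euler characteristic is 9 − 27 + 18 = 0, which agrees with 1 − 1 + 0 = 0.
(K is a triangulation of the Klein bottle.)

H_0 ≅ Z,  H_1 ≅ Z ⊕ Z/2,  H_2 = 0.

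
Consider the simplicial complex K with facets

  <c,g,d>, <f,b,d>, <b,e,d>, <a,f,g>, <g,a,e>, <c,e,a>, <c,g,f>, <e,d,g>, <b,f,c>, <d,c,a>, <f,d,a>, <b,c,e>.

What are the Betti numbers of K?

b_0 = 1, b_1 = 0, b_2 = 0.

Order the vertices as a < b < c < d < e < f < g. Listing each simplex with vertices in this order, K has dimension 2 with simplices:

  0-simplices (7): a, b, c, d, e, f, g
  1-simplices (18): ac, ad, ae, af, ag, bc, bd, be, bf, cd, ce, cf, cg, de, df, dg, eg, fg
  2-simplices (12): acd, ace, adf, aeg, afg, bce, bcf, bde, bdf, cdg, cfg, deg

Hence C_0 ≅ Z^7, C_1 ≅ Z^18, C_2 ≅ Z^12.

The boundary map ∂_1: C_1 → C_0 is given by ∂[p,q] = [q] − [p].
The 7×18 boundary matrix has rank 6 and Smith normal form diag(1,1,1,1,1,1).

∂_2: C_2 → C_1 sends each 2-simplex [p,q,r] to [q,r] − [p,r] + [p,q]. For instance
  ∂adf = df − af + ad,
  ∂aeg = eg − ag + ae.
The resulting 18×12 matrix has rank 12, and its Smith normal form has invariant factors (1,1,1,1,1,1,1,1,1,1,1,2).

Reading off H_k = ker ∂_k / im ∂_{k+1}:

  H_0: rank C_0 − rank ∂_1 = 7 − 6 = 1, and the invariant factors of ∂_1 are all 1, so H_0 ≅ Z.
  H_1: rank ker ∂_1 − rank ∂_2 = (18 − 6) − 12 = 0, and ∂_2 has invariant factor 2 > 1, so H_1 ≅ Z/2.
  H_2: rank ker ∂_2 − rank ∂_3 = (12 − 12) − 0 = 0, and there is no ∂_3, so H_2 ≅ 0.

Hence the Betti numbers are b_0 = 1, b_1 = 0, b_2 = 0.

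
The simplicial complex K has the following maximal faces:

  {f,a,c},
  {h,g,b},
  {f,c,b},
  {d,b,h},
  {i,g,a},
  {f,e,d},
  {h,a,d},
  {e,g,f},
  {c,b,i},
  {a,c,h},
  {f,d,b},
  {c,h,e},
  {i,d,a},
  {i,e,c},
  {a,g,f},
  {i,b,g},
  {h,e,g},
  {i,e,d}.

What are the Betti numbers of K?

b_0 = 1, b_1 = 2, b_2 = 1.

We work with the vertex ordering a < b < c < d < e < f < g < h < i. The simplices of K, each written with vertices in increasing order, are:

  0-simplices (9): a, b, c, d, e, f, g, h, i
  1-simplices (27): ac, ad, af, ag, ah, ai, bc, bd, bf, bg, bh, bi, ce, cf, ch, ci, de, df, dh, di, ef, eg, eh, ei, fg, gh, gi
  2-simplices (18): acf, ach, adh, adi, afg, agi, bcf, bci, bdf, bdh, bgh, bgi, ceh, cei, def, dei, efg, egh

Hence C_0 ≅ Z^9, C_1 ≅ Z^27, C_2 ≅ Z^18.

∂_1: C_1 → C_0 sends each edge [p,q] (with p < q) to q − p. For instance
  ∂ac = c − a.
This gives a 9×27 integer matrix of rank 8; reducing to Smith normal form yields diagonal entries (1,1,1,1,1,1,1,1).

∂_2: C_2 → C_1 acts by ∂[p,q,r] = [q,r] − [p,r] + [p,q]. For instance
  ∂agi = gi − ai + ag,
  ∂bcf = cf − bf + bc.
The resulting 27×18 matrix has rank 17, and its Smith normal form has invariant factors (1,1,1,1,1,1,1,1,1,1,1,1,1,1,1,1,1).

From H_k ≅ ker(∂_k) / im(∂_{k+1}) we obtain:

  H_0: rank C_0 − rank ∂_1 = 9 − 8 = 1, and the invariant factors of ∂_1 are all 1, so H_0 = Z.
  H_1: rank ker ∂_1 − rank ∂_2 = (27 − 8) − 17 = 2, and the invariant factors of ∂_2 are all 1, so H_1 = Z^2.
  H_2: rank ker ∂_2 − rank ∂_3 = (18 − 17) − 0 = 1, and there is no ∂_3, so H_2 = Z.

As a check, the Euler characteristic is 9 − 27 + 18 = 0, which agrees with 1 − 2 + 1 = 0.

Hence the Betti numbers are b_0 = 1, b_1 = 2, b_2 = 1.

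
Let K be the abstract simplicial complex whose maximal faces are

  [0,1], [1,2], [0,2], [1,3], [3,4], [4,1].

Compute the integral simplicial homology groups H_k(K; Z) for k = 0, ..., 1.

We work with the vertex ordering 0 < 1 < 2 < 3 < 4. The simplices of K, each written with vertices in increasing order, are:

  0-simplices (5): [0], [1], [2], [3], [4]
  1-simplices (6): [0,1], [0,2], [1,2], [1,3], [1,4], [3,4]

Hence C_0 ≅ Z^5, C_1 ≅ Z^6.

The boundary map ∂_1: C_1 → C_0 sends each edge [p,q] (with p < q) to q − p. For instance
  ∂[0,2] = [2] − [0].
This gives a 5×6 integer matrix of rank 4; reducing to Smith normal form yields diagonal entries (1,1,1,1).

From H_k ≅ ker(∂_k) / im(∂_{k+1}) we obtain:

  H_0: rank C_0 − rank ∂_1 = 5 − 4 = 1, and the invariant factors of ∂_1 are all 1, so H_0 = Z.
  H_1: rank ker ∂_1 − rank ∂_2 = (6 − 4) − 0 = 2, and there is no ∂_2, so H_1 = Z^2.

As a check, the Euler characteristic is 5 − 6 = -1, which agrees with 1 − 2 = -1.

H_0 = Z,  H_1 = Z^2.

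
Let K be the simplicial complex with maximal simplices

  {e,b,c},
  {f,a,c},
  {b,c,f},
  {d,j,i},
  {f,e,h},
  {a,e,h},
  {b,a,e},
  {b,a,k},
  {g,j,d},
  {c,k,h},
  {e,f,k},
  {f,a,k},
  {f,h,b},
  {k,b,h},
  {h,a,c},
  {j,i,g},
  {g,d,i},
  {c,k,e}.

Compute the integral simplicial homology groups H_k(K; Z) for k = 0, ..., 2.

Fix the vertex order a < b < c < d < e < f < g < h < i < j < k and write every simplex with vertices in increasing order. Then dim K = 2 and the simplices of K are:

  0-simplices (11): a, b, c, d, e, f, g, h, i, j, k
  1-simplices (27): ab, ac, ae, af, ah, ak, bc, be, bf, bh, bk, ce, cf, ch, ck, dg, di, dj, ef, eh, ek, fh, fk, gi, gj, hk, ij
  2-simplices (18): abe, abk, acf, ach, aeh, afk, bce, bcf, bfh, bhk, cek, chk, dgi, dgj, dij, efh, efk, gij

Hence C_0 ≅ Z^11, C_1 ≅ Z^27, C_2 ≅ Z^18.

∂_1: C_1 → C_0 sends each edge [p,q] (with p < q) to q − p.
The 11×27 boundary matrix has rank 9 and Smith normal form diag(1,1,1,1,1,1,1,1,1).

The boundary map ∂_2: C_2 → C_1 acts by ∂[p,q,r] = [q,r] − [p,r] + [p,q]. For instance
  ∂efk = fk − ek + ef,
  ∂dgi = gi − di + dg.
This gives a 27×18 integer matrix of rank 16; reducing to Smith normal form yields diagonal entries (1,1,1,1,1,1,1,1,1,1,1,1,1,1,1,1).

Reading off H_k = ker ∂_k / im ∂_{k+1}:

  H_0: rank C_0 − rank ∂_1 = 11 − 9 = 2, and the invariant factors of ∂_1 are all 1, so H_0 ≅ Z^2.
  H_1: rank ker ∂_1 − rank ∂_2 = (27 − 9) − 16 = 2, and the invariant factors of ∂_2 are all 1, so H_1 ≅ Z^2.
  H_2: rank ker ∂_2 − rank ∂_3 = (18 − 16) − 0 = 2, and there is no ∂_3, so H_2 ≅ Z^2.

As a check, the Euler characteristic is 11 − 27 + 18 = 2, which agrees with 2 − 2 + 2 = 2.

H_0 = Z^2,  H_1 = Z^2,  H_2 = Z^2.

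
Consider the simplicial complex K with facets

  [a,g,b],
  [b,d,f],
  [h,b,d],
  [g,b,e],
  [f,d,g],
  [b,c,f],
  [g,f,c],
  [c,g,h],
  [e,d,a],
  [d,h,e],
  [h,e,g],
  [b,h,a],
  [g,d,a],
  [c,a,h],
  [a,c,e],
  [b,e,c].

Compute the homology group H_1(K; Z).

H_1 = Z^2.

Order the vertices as a < b < c < d < e < f < g < h. Listing each simplex with vertices in this order, K has dimension 2 with simplices:

  0-simplices (8): a, b, c, d, e, f, g, h
  1-simplices (24): ab, ac, ad, ae, ag, ah, bc, bd, be, bf, bg, bh, ce, cf, cg, ch, de, df, dg, dh, eg, eh, fg, gh
  2-simplices (16): abg, abh, ace, ach, ade, adg, bce, bcf, bdf, bdh, beg, cfg, cgh, deh, dfg, egh

Hence C_0 ≅ Z^8, C_1 ≅ Z^24, C_2 ≅ Z^16.

Boundary ∂_1: C_1 → C_0 sends each edge [p,q] (with p < q) to q − p. For instance
  ∂dh = h − d.
As a 8×24 matrix over Z this has rank 7, with invariant factors (1,1,1,1,1,1,1).

Boundary ∂_2: C_2 → C_1 maps a triangle to the signed sum of its edges. For instance
  ∂bdf = df − bf + bd,
  ∂abg = bg − ag + ab.
The resulting 24×16 matrix has rank 15, and its Smith normal form has invariant factors (1,1,1,1,1,1,1,1,1,1,1,1,1,1,1).

From H_k ≅ ker(∂_k) / im(∂_{k+1}) we obtain:

  H_1: rank ker ∂_1 − rank ∂_2 = (24 − 7) − 15 = 2, and the invariant factors of ∂_2 are all 1, so H_1 ≅ Z^2.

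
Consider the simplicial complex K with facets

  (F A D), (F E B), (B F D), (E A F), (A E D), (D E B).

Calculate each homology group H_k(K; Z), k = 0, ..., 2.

H_0 = Z,  H_1 = 0,  H_2 = Z.

Order the vertices as A < B < D < E < F. Listing each simplex with vertices in this order, K has dimension 2 with simplices:

  0-simplices (5): A, B, D, E, F
  1-simplices (9): AD, AE, AF, BD, BE, BF, DE, DF, EF
  2-simplices (6): ADE, ADF, AEF, BDE, BDF, BEF

so the chain groups are C_0 ≅ Z^5, C_1 ≅ Z^9, C_2 ≅ Z^6.

∂_1: C_1 → C_0 maps an edge to its endpoints' difference, ∂[p,q] = q − p. For instance
  ∂BE = E − B.
The 5×9 boundary matrix has rank 4 and Smith normal form diag(1,1,1,1).

Boundary ∂_2: C_2 → C_1 sends each 2-simplex [p,q,r] to [q,r] − [p,r] + [p,q]. For instance
  ∂BDF = DF − BF + BD,
  ∂ADF = DF − AF + AD.
This gives a 9×6 integer matrix of rank 5; reducing to Smith normal form yields diagonal entries (1,1,1,1,1).

Now H_k = ker ∂_k / im ∂_{k+1}, so:

  H_0: rank C_0 − rank ∂_1 = 5 − 4 = 1, and the invariant factors of ∂_1 are all 1, so H_0 = Z.
  H_1: rank ker ∂_1 − rank ∂_2 = (9 − 4) − 5 = 0, and the invariant factors of ∂_2 are all 1, so H_1 = 0.
  H_2: rank ker ∂_2 − rank ∂_3 = (6 − 5) − 0 = 1, and there is no ∂_3, so H_2 = Z.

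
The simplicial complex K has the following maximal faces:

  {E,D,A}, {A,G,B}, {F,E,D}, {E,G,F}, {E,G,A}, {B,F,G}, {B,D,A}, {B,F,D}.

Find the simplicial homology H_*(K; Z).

Take the total order A < B < D < E < F < G on the vertex set. Then K (dimension 2) consists of the simplices:

  0-simplices (6): A, B, D, E, F, G
  1-simplices (12): AB, AD, AE, AG, BD, BF, BG, DE, DF, EF, EG, FG
  2-simplices (8): ABD, ABG, ADE, AEG, BDF, BFG, DEF, EFG

so the chain groups are C_0 ≅ Z^6, C_1 ≅ Z^12, C_2 ≅ Z^8.

∂_1: C_1 → C_0 is given by ∂[p,q] = [q] − [p].
As a 6×12 matrix over Z this has rank 5, with invariant factors (1,1,1,1,1).

∂_2: C_2 → C_1 maps a triangle to the signed sum of its edges. For instance
  ∂ABD = BD − AD + AB,
  ∂BDF = DF − BF + BD.
As a 12×8 matrix over Z this has rank 7, with invariant factors (1,1,1,1,1,1,1).

Computing H_k = (kernel of ∂_k) / (image of ∂_{k+1}):

  H_0: rank C_0 − rank ∂_1 = 6 − 5 = 1, and the invariant factors of ∂_1 are all 1, so H_0 = Z.
  H_1: rank ker ∂_1 − rank ∂_2 = (12 − 5) − 7 = 0, and the invariant factors of ∂_2 are all 1, so H_1 = 0.
  H_2: rank ker ∂_2 − rank ∂_3 = (8 − 7) − 0 = 1, and there is no ∂_3, so H_2 = Z.

H_0 ≅ Z,  H_1 = 0,  H_2 ≅ Z.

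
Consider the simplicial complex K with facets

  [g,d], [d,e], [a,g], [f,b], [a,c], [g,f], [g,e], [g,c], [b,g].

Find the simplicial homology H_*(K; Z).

Take the total order a < b < c < d < e < f < g on the vertex set. Then K (dimension 1) consists of the simplices:

  0-simplices (7): a, b, c, d, e, f, g
  1-simplices (9): ac, ag, bf, bg, cg, de, dg, eg, fg

giving chain groups C_0 ≅ Z^7, C_1 ≅ Z^9.

∂_1: C_1 → C_0 is given by ∂[p,q] = [q] − [p].
The 7×9 boundary matrix has rank 6 and Smith normal form diag(1,1,1,1,1,1).

Computing H_k = (kernel of ∂_k) / (image of ∂_{k+1}):

  H_0: rank C_0 − rank ∂_1 = 7 − 6 = 1, and the invariant factors of ∂_1 are all 1, so H_0 = Z.
  H_1: rank ker ∂_1 − rank ∂_2 = (9 − 6) − 0 = 3, and there is no ∂_2, so H_1 = Z^3.

H_0 = Z,  H_1 = Z^3.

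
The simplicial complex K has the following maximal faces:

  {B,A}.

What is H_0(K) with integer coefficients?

Take the total order A < B on the vertex set. Then K (dimension 1) consists of the simplices:

  0-simplices (2): A, B
  1-simplices (1): AB

so the chain groups are C_0 ≅ Z^2, C_1 ≅ Z^1.

∂_1: C_1 → C_0 is given by ∂[p,q] = [q] − [p].
This gives a 2×1 integer matrix of rank 1; reducing to Smith normal form yields diagonal entries (1).

Now H_k = ker ∂_k / im ∂_{k+1}, so:

  H_0: rank C_0 − rank ∂_1 = 2 − 1 = 1, and the invariant factors of ∂_1 are all 1, so H_0 ≅ Z.

(K is a triangulation of the 1-simplex.)

H_0 ≅ Z.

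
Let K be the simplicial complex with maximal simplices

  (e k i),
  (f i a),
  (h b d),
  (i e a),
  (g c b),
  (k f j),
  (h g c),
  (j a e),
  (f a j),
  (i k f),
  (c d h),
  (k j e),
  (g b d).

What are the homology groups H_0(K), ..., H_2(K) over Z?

K has 11 vertices, 22 edges, 13 triangles.
rank ∂_0 = 0, rank ∂_1 = 9 ⇒ b_0 = 11 − 0 − 9 = 2; all invariant factors of ∂_1 are 1 so no torsion. So H_0 ≅ Z^2.
rank ∂_1 = 9, rank ∂_2 = 12 ⇒ b_1 = 22 − 9 − 12 = 1; all invariant factors of ∂_2 are 1 so no torsion. So H_1 ≅ Z.
rank ∂_2 = 12, rank ∂_3 = 0 ⇒ b_2 = 13 − 12 − 0 = 1. So H_2 ≅ Z.

H_0 ≅ Z^2,  H_1 ≅ Z,  H_2 ≅ Z.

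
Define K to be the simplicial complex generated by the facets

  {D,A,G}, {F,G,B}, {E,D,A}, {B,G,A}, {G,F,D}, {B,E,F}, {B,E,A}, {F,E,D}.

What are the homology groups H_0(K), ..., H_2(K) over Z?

H_0 = Z,  H_1 = 0,  H_2 = Z.

Order the vertices as A < B < D < E < F < G. Listing each simplex with vertices in this order, K has dimension 2 with simplices:

  0-simplices (6): A, B, D, E, F, G
  1-simplices (12): AB, AD, AE, AG, BE, BF, BG, DE, DF, DG, EF, FG
  2-simplices (8): ABE, ABG, ADE, ADG, BEF, BFG, DEF, DFG

Hence C_0 ≅ Z^6, C_1 ≅ Z^12, C_2 ≅ Z^8.

∂_1: C_1 → C_0 sends each edge [p,q] (with p < q) to q − p. For instance
  ∂BF = F − B.
The 6×12 boundary matrix has rank 5 and Smith normal form diag(1,1,1,1,1).

The boundary map ∂_2: C_2 → C_1 sends each 2-simplex [p,q,r] to [q,r] − [p,r] + [p,q]. For instance
  ∂ABG = BG − AG + AB,
  ∂DEF = EF − DF + DE.
The 12×8 boundary matrix has rank 7 and Smith normal form diag(1,1,1,1,1,1,1).

Reading off H_k = ker ∂_k / im ∂_{k+1}:

  H_0: rank C_0 − rank ∂_1 = 6 − 5 = 1, and the invariant factors of ∂_1 are all 1, so H_0 = Z.
  H_1: rank ker ∂_1 − rank ∂_2 = (12 − 5) − 7 = 0, and the invariant factors of ∂_2 are all 1, so H_1 = 0.
  H_2: rank ker ∂_2 − rank ∂_3 = (8 − 7) − 0 = 1, and there is no ∂_3, so H_2 = Z.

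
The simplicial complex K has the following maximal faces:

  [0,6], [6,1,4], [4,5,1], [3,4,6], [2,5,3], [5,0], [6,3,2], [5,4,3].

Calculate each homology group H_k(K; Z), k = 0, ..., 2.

H_0 = Z,  H_1 = Z,  H_2 = 0.

Fix the vertex order 0 < 1 < 2 < 3 < 4 < 5 < 6 and write every simplex with vertices in increasing order. Then dim K = 2 and the simplices of K are:

  0-simplices (7): [0], [1], [2], [3], [4], [5], [6]
  1-simplices (13): [0,5], [0,6], [1,4], [1,5], [1,6], [2,3], [2,5], [2,6], [3,4], [3,5], [3,6], [4,5], [4,6]
  2-simplices (6): [1,4,5], [1,4,6], [2,3,5], [2,3,6], [3,4,5], [3,4,6]

so the chain groups are C_0 ≅ Z^7, C_1 ≅ Z^13, C_2 ≅ Z^6.

Boundary ∂_1: C_1 → C_0 is given by ∂[p,q] = [q] − [p].
As a 7×13 matrix over Z this has rank 6, with invariant factors (1,1,1,1,1,1).

∂_2: C_2 → C_1 sends each 2-simplex [p,q,r] to [q,r] − [p,r] + [p,q]. For instance
  ∂[3,4,6] = [4,6] − [3,6] + [3,4],
  ∂[1,4,5] = [4,5] − [1,5] + [1,4].
The resulting 13×6 matrix has rank 6, and its Smith normal form has invariant factors (1,1,1,1,1,1).

Reading off H_k = ker ∂_k / im ∂_{k+1}:

  H_0: rank C_0 − rank ∂_1 = 7 − 6 = 1, and the invariant factors of ∂_1 are all 1, so H_0 = Z.
  H_1: rank ker ∂_1 − rank ∂_2 = (13 − 6) − 6 = 1, and the invariant factors of ∂_2 are all 1, so H_1 = Z.
  H_2: rank ker ∂_2 − rank ∂_3 = (6 − 6) − 0 = 0, and there is no ∂_3, so H_2 = 0.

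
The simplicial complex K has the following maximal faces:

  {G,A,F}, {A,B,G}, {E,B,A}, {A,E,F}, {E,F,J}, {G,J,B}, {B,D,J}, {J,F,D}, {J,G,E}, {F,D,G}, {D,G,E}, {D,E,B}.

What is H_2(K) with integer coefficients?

H_2 = 0.

Fix the vertex order A < B < D < E < F < G < J and write every simplex with vertices in increasing order. Then dim K = 2 and the simplices of K are:

  0-simplices (7): A, B, D, E, F, G, J
  1-simplices (18): AB, AE, AF, AG, BD, BE, BG, BJ, DE, DF, DG, DJ, EF, EG, EJ, FG, FJ, GJ
  2-simplices (12): ABE, ABG, AEF, AFG, BDE, BDJ, BGJ, DEG, DFG, DFJ, EFJ, EGJ

Hence C_0 ≅ Z^7, C_1 ≅ Z^18, C_2 ≅ Z^12.

The boundary map ∂_1: C_1 → C_0 is given by ∂[p,q] = [q] − [p].
As a 7×18 matrix over Z this has rank 6, with invariant factors (1,1,1,1,1,1).

Boundary ∂_2: C_2 → C_1 maps a triangle to the signed sum of its edges. For instance
  ∂EGJ = GJ − EJ + EG,
  ∂BDE = DE − BE + BD.
The 18×12 boundary matrix has rank 12 and Smith normal form diag(1,1,1,1,1,1,1,1,1,1,1,2).

Reading off H_k = ker ∂_k / im ∂_{k+1}:

  H_2: rank ker ∂_2 − rank ∂_3 = (12 − 12) − 0 = 0, and there is no ∂_3, so H_2 = 0.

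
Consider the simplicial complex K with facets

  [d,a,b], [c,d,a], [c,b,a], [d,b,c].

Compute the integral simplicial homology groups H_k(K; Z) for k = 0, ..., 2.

We work with the vertex ordering a < b < c < d. The simplices of K, each written with vertices in increasing order, are:

  0-simplices (4): a, b, c, d
  1-simplices (6): ab, ac, ad, bc, bd, cd
  2-simplices (4): abc, abd, acd, bcd

Hence C_0 ≅ Z^4, C_1 ≅ Z^6, C_2 ≅ Z^4.

∂_1: C_1 → C_0 sends each edge [p,q] (with p < q) to q − p.
As a 4×6 matrix over Z this has rank 3, with invariant factors (1,1,1).

The boundary map ∂_2: C_2 → C_1 acts by ∂[p,q,r] = [q,r] − [p,r] + [p,q]. For instance
  ∂abc = bc − ac + ab,
  ∂abd = bd − ad + ab.
As a 6×4 matrix over Z this has rank 3, with invariant factors (1,1,1).

Now H_k = ker ∂_k / im ∂_{k+1}, so:

  H_0: rank C_0 − rank ∂_1 = 4 − 3 = 1, and the invariant factors of ∂_1 are all 1, so H_0 ≅ Z.
  H_1: rank ker ∂_1 − rank ∂_2 = (6 − 3) − 3 = 0, and the invariant factors of ∂_2 are all 1, so H_1 ≅ 0.
  H_2: rank ker ∂_2 − rank ∂_3 = (4 − 3) − 0 = 1, and there is no ∂_3, so H_2 ≅ Z.

H_0 = Z,  H_1 = 0,  H_2 = Z.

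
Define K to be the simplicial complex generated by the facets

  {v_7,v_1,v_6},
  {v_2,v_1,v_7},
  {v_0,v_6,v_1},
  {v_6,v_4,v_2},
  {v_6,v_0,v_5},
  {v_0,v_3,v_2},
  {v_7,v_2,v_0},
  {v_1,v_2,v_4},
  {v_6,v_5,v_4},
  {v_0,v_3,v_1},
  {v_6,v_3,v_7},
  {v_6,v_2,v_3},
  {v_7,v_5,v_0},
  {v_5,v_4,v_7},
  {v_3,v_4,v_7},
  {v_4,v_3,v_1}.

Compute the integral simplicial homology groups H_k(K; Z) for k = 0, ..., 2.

H_0 ≅ Z,  H_1 ≅ Z^2,  H_2 ≅ Z.

K has 8 vertices, 24 edges, 16 triangles.
rank ∂_0 = 0, rank ∂_1 = 7 ⇒ b_0 = 8 − 0 − 7 = 1; all invariant factors of ∂_1 are 1 so no torsion. So H_0 ≅ Z.
rank ∂_1 = 7, rank ∂_2 = 15 ⇒ b_1 = 24 − 7 − 15 = 2; all invariant factors of ∂_2 are 1 so no torsion. So H_1 ≅ Z^2.
rank ∂_2 = 15, rank ∂_3 = 0 ⇒ b_2 = 16 − 15 − 0 = 1. So H_2 ≅ Z.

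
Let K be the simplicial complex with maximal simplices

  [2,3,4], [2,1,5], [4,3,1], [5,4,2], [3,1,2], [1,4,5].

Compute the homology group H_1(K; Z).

H_1 ≅ 0.

We work with the vertex ordering 1 < 2 < 3 < 4 < 5. The simplices of K, each written with vertices in increasing order, are:

  0-simplices (5): [1], [2], [3], [4], [5]
  1-simplices (9): [1,2], [1,3], [1,4], [1,5], [2,3], [2,4], [2,5], [3,4], [4,5]
  2-simplices (6): [1,2,3], [1,2,5], [1,3,4], [1,4,5], [2,3,4], [2,4,5]

giving chain groups C_0 ≅ Z^5, C_1 ≅ Z^9, C_2 ≅ Z^6.

The boundary map ∂_1: C_1 → C_0 is given by ∂[p,q] = [q] − [p].
This gives a 5×9 integer matrix of rank 4; reducing to Smith normal form yields diagonal entries (1,1,1,1).

Boundary ∂_2: C_2 → C_1 maps a triangle to the signed sum of its edges. For instance
  ∂[2,4,5] = [4,5] − [2,5] + [2,4],
  ∂[2,3,4] = [3,4] − [2,4] + [2,3].
The resulting 9×6 matrix has rank 5, and its Smith normal form has invariant factors (1,1,1,1,1).

Now H_k = ker ∂_k / im ∂_{k+1}, so:

  H_1: rank ker ∂_1 − rank ∂_2 = (9 − 4) − 5 = 0, and the invariant factors of ∂_2 are all 1, so H_1 = 0.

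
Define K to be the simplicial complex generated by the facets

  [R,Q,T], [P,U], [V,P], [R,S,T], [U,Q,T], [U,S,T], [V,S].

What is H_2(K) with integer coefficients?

Order the vertices as P < Q < R < S < T < U < V. Listing each simplex with vertices in this order, K has dimension 2 with simplices:

  0-simplices (7): P, Q, R, S, T, U, V
  1-simplices (11): PU, PV, QR, QT, QU, RS, RT, ST, SU, SV, TU
  2-simplices (4): QRT, QTU, RST, STU

Hence C_0 ≅ Z^7, C_1 ≅ Z^11, C_2 ≅ Z^4.

∂_1: C_1 → C_0 sends each edge [p,q] (with p < q) to q − p. For instance
  ∂ST = T − S.
The resulting 7×11 matrix has rank 6, and its Smith normal form has invariant factors (1,1,1,1,1,1).

Boundary ∂_2: C_2 → C_1 sends each 2-simplex [p,q,r] to [q,r] − [p,r] + [p,q]. For instance
  ∂STU = TU − SU + ST,
  ∂QTU = TU − QU + QT.
As a 11×4 matrix over Z this has rank 4, with invariant factors (1,1,1,1).

Reading off H_k = ker ∂_k / im ∂_{k+1}:

  H_2: rank ker ∂_2 − rank ∂_3 = (4 − 4) − 0 = 0, and there is no ∂_3, so H_2 = 0.

H_2 = 0.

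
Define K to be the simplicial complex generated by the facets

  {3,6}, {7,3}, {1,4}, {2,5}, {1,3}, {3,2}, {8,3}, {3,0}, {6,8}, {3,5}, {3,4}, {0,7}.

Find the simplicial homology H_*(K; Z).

H_0 = Z,  H_1 = Z^4.

Fix the vertex order 0 < 1 < 2 < 3 < 4 < 5 < 6 < 7 < 8 and write every simplex with vertices in increasing order. Then dim K = 1 and the simplices of K are:

  0-simplices (9): [0], [1], [2], [3], [4], [5], [6], [7], [8]
  1-simplices (12): [0,3], [0,7], [1,3], [1,4], [2,3], [2,5], [3,4], [3,5], [3,6], [3,7], [3,8], [6,8]

Hence C_0 ≅ Z^9, C_1 ≅ Z^12.

Boundary ∂_1: C_1 → C_0 is given by ∂[p,q] = [q] − [p]. For instance
  ∂[6,8] = [8] − [6].
The resulting 9×12 matrix has rank 8, and its Smith normal form has invariant factors (1,1,1,1,1,1,1,1).

Reading off H_k = ker ∂_k / im ∂_{k+1}:

  H_0: rank C_0 − rank ∂_1 = 9 − 8 = 1, and the invariant factors of ∂_1 are all 1, so H_0 = Z.
  H_1: rank ker ∂_1 − rank ∂_2 = (12 − 8) − 0 = 4, and there is no ∂_2, so H_1 = Z^4.

As a check, the Euler characteristic is 9 − 12 = -3, which agrees with 1 − 4 = -3.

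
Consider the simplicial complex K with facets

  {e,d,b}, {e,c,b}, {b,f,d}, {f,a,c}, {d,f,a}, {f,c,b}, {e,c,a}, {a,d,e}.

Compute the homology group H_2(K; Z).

H_2 ≅ Z.

Fix the vertex order a < b < c < d < e < f and write every simplex with vertices in increasing order. Then dim K = 2 and the simplices of K are:

  0-simplices (6): a, b, c, d, e, f
  1-simplices (12): ac, ad, ae, af, bc, bd, be, bf, ce, cf, de, df
  2-simplices (8): ace, acf, ade, adf, bce, bcf, bde, bdf

giving chain groups C_0 ≅ Z^6, C_1 ≅ Z^12, C_2 ≅ Z^8.

∂_1: C_1 → C_0 sends each edge [p,q] (with p < q) to q − p. For instance
  ∂ac = c − a.
The 6×12 boundary matrix has rank 5 and Smith normal form diag(1,1,1,1,1).

Boundary ∂_2: C_2 → C_1 acts by ∂[p,q,r] = [q,r] − [p,r] + [p,q]. For instance
  ∂acf = cf − af + ac,
  ∂bce = ce − be + bc.
This gives a 12×8 integer matrix of rank 7; reducing to Smith normal form yields diagonal entries (1,1,1,1,1,1,1).

Reading off H_k = ker ∂_k / im ∂_{k+1}:

  H_2: rank ker ∂_2 − rank ∂_3 = (8 − 7) − 0 = 1, and there is no ∂_3, so H_2 = Z.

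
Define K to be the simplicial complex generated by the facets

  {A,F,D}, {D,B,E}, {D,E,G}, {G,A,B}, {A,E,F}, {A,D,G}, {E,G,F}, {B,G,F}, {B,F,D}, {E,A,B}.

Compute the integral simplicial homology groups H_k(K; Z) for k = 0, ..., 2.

H_0 ≅ Z,  H_1 ≅ Z/2Z,  H_2 = 0.

We work with the vertex ordering A < B < D < E < F < G. The simplices of K, each written with vertices in increasing order, are:

  0-simplices (6): A, B, D, E, F, G
  1-simplices (15): AB, AD, AE, AF, AG, BD, BE, BF, BG, DE, DF, DG, EF, EG, FG
  2-simplices (10): ABE, ABG, ADF, ADG, AEF, BDE, BDF, BFG, DEG, EFG

so the chain groups are C_0 ≅ Z^6, C_1 ≅ Z^15, C_2 ≅ Z^10.

The boundary map ∂_1: C_1 → C_0 maps an edge to its endpoints' difference, ∂[p,q] = q − p.
The resulting 6×15 matrix has rank 5, and its Smith normal form has invariant factors (1,1,1,1,1).

Boundary ∂_2: C_2 → C_1 maps a triangle to the signed sum of its edges. For instance
  ∂EFG = FG − EG + EF,
  ∂DEG = EG − DG + DE.
The resulting 15×10 matrix has rank 10, and its Smith normal form has invariant factors (1,1,1,1,1,1,1,1,1,2).

Now H_k = ker ∂_k / im ∂_{k+1}, so:

  H_0: rank C_0 − rank ∂_1 = 6 − 5 = 1, and the invariant factors of ∂_1 are all 1, so H_0 ≅ Z.
  H_1: rank ker ∂_1 − rank ∂_2 = (15 − 5) − 10 = 0, and ∂_2 has invariant factor 2 > 1, so H_1 ≅ Z/2Z.
  H_2: rank ker ∂_2 − rank ∂_3 = (10 − 10) − 0 = 0, and there is no ∂_3, so H_2 ≅ 0.

As a check, the Euler characteristic is 6 − 15 + 10 = 1, which agrees with 1 − 0 + 0 = 1.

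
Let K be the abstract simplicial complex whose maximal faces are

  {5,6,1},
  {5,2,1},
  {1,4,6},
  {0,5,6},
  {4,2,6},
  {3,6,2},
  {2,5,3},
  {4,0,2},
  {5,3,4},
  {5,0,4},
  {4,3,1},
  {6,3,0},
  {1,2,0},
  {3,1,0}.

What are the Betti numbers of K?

b_0 = 1, b_1 = 2, b_2 = 1.

Fix the vertex order 0 < 1 < 2 < 3 < 4 < 5 < 6 and write every simplex with vertices in increasing order. Then dim K = 2 and the simplices of K are:

  0-simplices (7): [0], [1], [2], [3], [4], [5], [6]
  1-simplices (21): [0,1], [0,2], [0,3], [0,4], [0,5], [0,6], [1,2], [1,3], [1,4], [1,5], [1,6], [2,3], [2,4], [2,5], [2,6], [3,4], [3,5], [3,6], [4,5], [4,6], [5,6]
  2-simplices (14): [0,1,2], [0,1,3], [0,2,4], [0,3,6], [0,4,5], [0,5,6], [1,2,5], [1,3,4], [1,4,6], [1,5,6], [2,3,5], [2,3,6], [2,4,6], [3,4,5]

so the chain groups are C_0 ≅ Z^7, C_1 ≅ Z^21, C_2 ≅ Z^14.

Boundary ∂_1: C_1 → C_0 is given by ∂[p,q] = [q] − [p]. For instance
  ∂[2,3] = [3] − [2].
The resulting 7×21 matrix has rank 6, and its Smith normal form has invariant factors (1,1,1,1,1,1).

The boundary map ∂_2: C_2 → C_1 maps a triangle to the signed sum of its edges. For instance
  ∂[2,3,5] = [3,5] − [2,5] + [2,3],
  ∂[0,4,5] = [4,5] − [0,5] + [0,4].
This gives a 21×14 integer matrix of rank 13; reducing to Smith normal form yields diagonal entries (1,1,1,1,1,1,1,1,1,1,1,1,1).

Now H_k = ker ∂_k / im ∂_{k+1}, so:

  H_0: rank C_0 − rank ∂_1 = 7 − 6 = 1, and the invariant factors of ∂_1 are all 1, so H_0 = Z.
  H_1: rank ker ∂_1 − rank ∂_2 = (21 − 6) − 13 = 2, and the invariant factors of ∂_2 are all 1, so H_1 = Z^2.
  H_2: rank ker ∂_2 − rank ∂_3 = (14 − 13) − 0 = 1, and there is no ∂_3, so H_2 = Z.

Hence the Betti numbers are b_0 = 1, b_1 = 2, b_2 = 1.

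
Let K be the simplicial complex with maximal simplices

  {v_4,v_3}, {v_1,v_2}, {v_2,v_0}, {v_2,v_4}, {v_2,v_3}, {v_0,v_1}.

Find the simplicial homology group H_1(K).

H_1 = Z^2.

K has 5 vertices, 6 edges.
rank ∂_1 = 4, rank ∂_2 = 0 ⇒ b_1 = 6 − 4 − 0 = 2. So H_1 ≅ Z^2.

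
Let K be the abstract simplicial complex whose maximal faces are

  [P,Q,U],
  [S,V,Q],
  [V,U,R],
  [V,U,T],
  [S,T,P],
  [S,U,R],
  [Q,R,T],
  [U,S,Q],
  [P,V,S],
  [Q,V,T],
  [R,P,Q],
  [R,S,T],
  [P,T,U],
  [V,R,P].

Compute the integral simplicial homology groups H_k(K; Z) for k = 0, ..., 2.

Take the total order P < Q < R < S < T < U < V on the vertex set. Then K (dimension 2) consists of the simplices:

  0-simplices (7): P, Q, R, S, T, U, V
  1-simplices (21): PQ, PR, PS, PT, PU, PV, QR, QS, QT, QU, QV, RS, RT, RU, RV, ST, SU, SV, TU, TV, UV
  2-simplices (14): PQR, PQU, PRV, PST, PSV, PTU, QRT, QSU, QSV, QTV, RST, RSU, RUV, TUV

so the chain groups are C_0 ≅ Z^7, C_1 ≅ Z^21, C_2 ≅ Z^14.

The boundary map ∂_1: C_1 → C_0 maps an edge to its endpoints' difference, ∂[p,q] = q − p.
The resulting 7×21 matrix has rank 6, and its Smith normal form has invariant factors (1,1,1,1,1,1).

Boundary ∂_2: C_2 → C_1 acts by ∂[p,q,r] = [q,r] − [p,r] + [p,q]. For instance
  ∂PTU = TU − PU + PT,
  ∂PQR = QR − PR + PQ.
The resulting 21×14 matrix has rank 13, and its Smith normal form has invariant factors (1,1,1,1,1,1,1,1,1,1,1,1,1).

Computing H_k = (kernel of ∂_k) / (image of ∂_{k+1}):

  H_0: rank C_0 − rank ∂_1 = 7 − 6 = 1, and the invariant factors of ∂_1 are all 1, so H_0 ≅ Z.
  H_1: rank ker ∂_1 − rank ∂_2 = (21 − 6) − 13 = 2, and the invariant factors of ∂_2 are all 1, so H_1 ≅ Z^2.
  H_2: rank ker ∂_2 − rank ∂_3 = (14 − 13) − 0 = 1, and there is no ∂_3, so H_2 ≅ Z.

H_0 ≅ Z,  H_1 ≅ Z^2,  H_2 ≅ Z.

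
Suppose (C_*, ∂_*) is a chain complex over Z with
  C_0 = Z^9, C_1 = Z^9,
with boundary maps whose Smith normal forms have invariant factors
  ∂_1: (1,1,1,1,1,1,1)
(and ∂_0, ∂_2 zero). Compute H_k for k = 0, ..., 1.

H_0: b_0 = 9 − 0 − 7 = 2; torsion from ∂_1 factors > 1: none. So H_0 ≅ Z^2.
H_1: b_1 = 9 − 7 − 0 = 2; torsion from ∂_2 factors > 1: none. So H_1 ≅ Z^2.

H_0 ≅ Z^2,  H_1 ≅ Z^2.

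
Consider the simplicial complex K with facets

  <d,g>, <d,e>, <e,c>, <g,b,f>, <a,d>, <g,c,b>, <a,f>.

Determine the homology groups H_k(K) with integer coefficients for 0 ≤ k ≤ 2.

H_0 ≅ Z,  H_1 ≅ Z^2,  H_2 = 0.

We work with the vertex ordering a < b < c < d < e < f < g. The simplices of K, each written with vertices in increasing order, are:

  0-simplices (7): a, b, c, d, e, f, g
  1-simplices (10): ad, af, bc, bf, bg, ce, cg, de, dg, fg
  2-simplices (2): bcg, bfg

so the chain groups are C_0 ≅ Z^7, C_1 ≅ Z^10, C_2 ≅ Z^2.

The boundary map ∂_1: C_1 → C_0 maps an edge to its endpoints' difference, ∂[p,q] = q − p. For instance
  ∂bc = c − b.
The 7×10 boundary matrix has rank 6 and Smith normal form diag(1,1,1,1,1,1).

The boundary map ∂_2: C_2 → C_1 sends each 2-simplex [p,q,r] to [q,r] − [p,r] + [p,q]. For instance
  ∂bcg = cg − bg + bc,
  ∂bfg = fg − bg + bf.
The 10×2 boundary matrix has rank 2 and Smith normal form diag(1,1).

Computing H_k = (kernel of ∂_k) / (image of ∂_{k+1}):

  H_0: rank C_0 − rank ∂_1 = 7 − 6 = 1, and the invariant factors of ∂_1 are all 1, so H_0 ≅ Z.
  H_1: rank ker ∂_1 − rank ∂_2 = (10 − 6) − 2 = 2, and the invariant factors of ∂_2 are all 1, so H_1 ≅ Z^2.
  H_2: rank ker ∂_2 − rank ∂_3 = (2 − 2) − 0 = 0, and there is no ∂_3, so H_2 ≅ 0.

As a check, the Euler characteristic is 7 − 10 + 2 = -1, which agrees with 1 − 2 + 0 = -1.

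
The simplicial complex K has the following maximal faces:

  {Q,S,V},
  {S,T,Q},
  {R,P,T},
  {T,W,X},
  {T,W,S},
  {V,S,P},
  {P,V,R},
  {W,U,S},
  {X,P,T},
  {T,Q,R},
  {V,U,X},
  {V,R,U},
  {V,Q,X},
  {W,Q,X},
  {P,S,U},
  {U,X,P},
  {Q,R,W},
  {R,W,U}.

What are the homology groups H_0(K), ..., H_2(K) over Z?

Take the total order P < Q < R < S < T < U < V < W < X on the vertex set. Then K (dimension 2) consists of the simplices:

  0-simplices (9): P, Q, R, S, T, U, V, W, X
  1-simplices (27): PR, PS, PT, PU, PV, PX, QR, QS, QT, QV, QW, QX, RT, RU, RV, RW, ST, SU, SV, SW, TW, TX, UV, UW, UX, VX, WX
  2-simplices (18): PRT, PRV, PSU, PSV, PTX, PUX, QRT, QRW, QST, QSV, QVX, QWX, RUV, RUW, STW, SUW, TWX, UVX

giving chain groups C_0 ≅ Z^9, C_1 ≅ Z^27, C_2 ≅ Z^18.

∂_1: C_1 → C_0 sends each edge [p,q] (with p < q) to q − p. For instance
  ∂RW = W − R.
As a 9×27 matrix over Z this has rank 8, with invariant factors (1,1,1,1,1,1,1,1).

Boundary ∂_2: C_2 → C_1 maps a triangle to the signed sum of its edges. For instance
  ∂QST = ST − QT + QS,
  ∂TWX = WX − TX + TW.
As a 27×18 matrix over Z this has rank 18, with invariant factors (1,1,1,1,1,1,1,1,1,1,1,1,1,1,1,1,1,2).

Now H_k = ker ∂_k / im ∂_{k+1}, so:

  H_0: rank C_0 − rank ∂_1 = 9 − 8 = 1, and the invariant factors of ∂_1 are all 1, so H_0 ≅ Z.
  H_1: rank ker ∂_1 − rank ∂_2 = (27 − 8) − 18 = 1, and ∂_2 has invariant factor 2 > 1, so H_1 ≅ Z ⊕ Z/2.
  H_2: rank ker ∂_2 − rank ∂_3 = (18 − 18) − 0 = 0, and there is no ∂_3, so H_2 ≅ 0.

As a check, the Euler characteristic is 9 − 27 + 18 = 0, which agrees with 1 − 1 + 0 = 0.
(K is a triangulation of the Klein bottle.)

H_0 = Z,  H_1 = Z ⊕ Z/2,  H_2 = 0.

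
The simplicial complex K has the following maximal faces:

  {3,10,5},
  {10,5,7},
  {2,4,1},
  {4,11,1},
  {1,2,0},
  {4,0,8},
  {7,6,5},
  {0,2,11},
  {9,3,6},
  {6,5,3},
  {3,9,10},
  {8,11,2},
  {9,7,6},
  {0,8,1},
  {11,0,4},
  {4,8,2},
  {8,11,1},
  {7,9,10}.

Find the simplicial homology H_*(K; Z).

H_0 = Z^2,  H_1 = Z/2Z,  H_2 = Z.

Fix the vertex order 0 < 1 < 2 < 3 < 4 < 5 < 6 < 7 < 8 < 9 < 10 < 11 and write every simplex with vertices in increasing order. Then dim K = 2 and the simplices of K are:

  0-simplices (12): [0], [1], [2], [3], [4], [5], [6], [7], [8], [9], [10], [11]
  1-simplices (27): (27 of them)
  2-simplices (18): (18 of them)

so the chain groups are C_0 ≅ Z^12, C_1 ≅ Z^27, C_2 ≅ Z^18.

Boundary ∂_1: C_1 → C_0 maps an edge to its endpoints' difference, ∂[p,q] = q − p. For instance
  ∂[1,4] = [4] − [1].
The 12×27 boundary matrix has rank 10 and Smith normal form diag(1,1,1,1,1,1,1,1,1,1).

The boundary map ∂_2: C_2 → C_1 maps a triangle to the signed sum of its edges. For instance
  ∂[0,2,11] = [2,11] − [0,11] + [0,2],
  ∂[0,1,2] = [1,2] − [0,2] + [0,1].
This gives a 27×18 integer matrix of rank 17; reducing to Smith normal form yields diagonal entries (1,1,1,1,1,1,1,1,1,1,1,1,1,1,1,1,2).

Now H_k = ker ∂_k / im ∂_{k+1}, so:

  H_0: rank C_0 − rank ∂_1 = 12 − 10 = 2, and the invariant factors of ∂_1 are all 1, so H_0 = Z^2.
  H_1: rank ker ∂_1 − rank ∂_2 = (27 − 10) − 17 = 0, and ∂_2 has invariant factor 2 > 1, so H_1 = Z/2Z.
  H_2: rank ker ∂_2 − rank ∂_3 = (18 − 17) − 0 = 1, and there is no ∂_3, so H_2 = Z.

As a check, the Euler characteristic is 12 − 27 + 18 = 3, which agrees with 2 − 0 + 1 = 3.
(K is a triangulation of the disjoint union of the 2-sphere S^2 and the real projective plane RP^2.)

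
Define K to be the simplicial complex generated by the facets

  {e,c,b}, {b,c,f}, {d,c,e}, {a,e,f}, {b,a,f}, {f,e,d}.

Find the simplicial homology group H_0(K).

H_0 = Z.

Take the total order a < b < c < d < e < f on the vertex set. Then K (dimension 2) consists of the simplices:

  0-simplices (6): a, b, c, d, e, f
  1-simplices (12): ab, ae, af, bc, be, bf, cd, ce, cf, de, df, ef
  2-simplices (6): abf, aef, bce, bcf, cde, def

so the chain groups are C_0 ≅ Z^6, C_1 ≅ Z^12, C_2 ≅ Z^6.

The boundary map ∂_1: C_1 → C_0 maps an edge to its endpoints' difference, ∂[p,q] = q − p. For instance
  ∂df = f − d.
As a 6×12 matrix over Z this has rank 5, with invariant factors (1,1,1,1,1).

∂_2: C_2 → C_1 sends each 2-simplex [p,q,r] to [q,r] − [p,r] + [p,q]. For instance
  ∂def = ef − df + de,
  ∂cde = de − ce + cd.
The 12×6 boundary matrix has rank 6 and Smith normal form diag(1,1,1,1,1,1).

Computing H_k = (kernel of ∂_k) / (image of ∂_{k+1}):

  H_0: rank C_0 − rank ∂_1 = 6 − 5 = 1, and the invariant factors of ∂_1 are all 1, so H_0 = Z.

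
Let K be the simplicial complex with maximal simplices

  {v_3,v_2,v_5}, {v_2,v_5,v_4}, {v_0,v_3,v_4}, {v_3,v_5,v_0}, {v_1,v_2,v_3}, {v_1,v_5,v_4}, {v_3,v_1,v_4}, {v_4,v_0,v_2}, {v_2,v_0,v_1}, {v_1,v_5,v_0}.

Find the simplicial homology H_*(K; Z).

K has 6 vertices, 15 edges, 10 triangles.
rank ∂_0 = 0, rank ∂_1 = 5 ⇒ b_0 = 6 − 0 − 5 = 1; all invariant factors of ∂_1 are 1 so no torsion. So H_0 ≅ Z.
rank ∂_1 = 5, rank ∂_2 = 10 ⇒ b_1 = 15 − 5 − 10 = 0; ∂_2 has invariant factor(s) [2] giving torsion. So H_1 ≅ Z/2.
rank ∂_2 = 10, rank ∂_3 = 0 ⇒ b_2 = 10 − 10 − 0 = 0. So H_2 ≅ 0.

H_0 ≅ Z,  H_1 ≅ Z/2,  H_2 = 0.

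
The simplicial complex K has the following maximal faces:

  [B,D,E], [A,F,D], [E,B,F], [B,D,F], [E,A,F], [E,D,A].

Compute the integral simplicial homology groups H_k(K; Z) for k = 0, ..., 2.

H_0 = Z,  H_1 = 0,  H_2 = Z.

Order the vertices as A < B < D < E < F. Listing each simplex with vertices in this order, K has dimension 2 with simplices:

  0-simplices (5): A, B, D, E, F
  1-simplices (9): AD, AE, AF, BD, BE, BF, DE, DF, EF
  2-simplices (6): ADE, ADF, AEF, BDE, BDF, BEF

giving chain groups C_0 ≅ Z^5, C_1 ≅ Z^9, C_2 ≅ Z^6.

The boundary map ∂_1: C_1 → C_0 maps an edge to its endpoints' difference, ∂[p,q] = q − p.
The resulting 5×9 matrix has rank 4, and its Smith normal form has invariant factors (1,1,1,1).

∂_2: C_2 → C_1 maps a triangle to the signed sum of its edges. For instance
  ∂BDF = DF − BF + BD,
  ∂BDE = DE − BE + BD.
The 9×6 boundary matrix has rank 5 and Smith normal form diag(1,1,1,1,1).

Computing H_k = (kernel of ∂_k) / (image of ∂_{k+1}):

  H_0: rank C_0 − rank ∂_1 = 5 − 4 = 1, and the invariant factors of ∂_1 are all 1, so H_0 ≅ Z.
  H_1: rank ker ∂_1 − rank ∂_2 = (9 − 4) − 5 = 0, and the invariant factors of ∂_2 are all 1, so H_1 ≅ 0.
  H_2: rank ker ∂_2 − rank ∂_3 = (6 − 5) − 0 = 1, and there is no ∂_3, so H_2 ≅ Z.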